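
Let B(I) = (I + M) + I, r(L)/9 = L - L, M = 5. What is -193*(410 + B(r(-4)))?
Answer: -80095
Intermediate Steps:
r(L) = 0 (r(L) = 9*(L - L) = 9*0 = 0)
B(I) = 5 + 2*I (B(I) = (I + 5) + I = (5 + I) + I = 5 + 2*I)
-193*(410 + B(r(-4))) = -193*(410 + (5 + 2*0)) = -193*(410 + (5 + 0)) = -193*(410 + 5) = -193*415 = -80095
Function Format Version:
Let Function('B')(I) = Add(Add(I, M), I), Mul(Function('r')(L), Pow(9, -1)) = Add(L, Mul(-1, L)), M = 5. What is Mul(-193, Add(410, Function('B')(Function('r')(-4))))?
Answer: -80095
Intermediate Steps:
Function('r')(L) = 0 (Function('r')(L) = Mul(9, Add(L, Mul(-1, L))) = Mul(9, 0) = 0)
Function('B')(I) = Add(5, Mul(2, I)) (Function('B')(I) = Add(Add(I, 5), I) = Add(Add(5, I), I) = Add(5, Mul(2, I)))
Mul(-193, Add(410, Function('B')(Function('r')(-4)))) = Mul(-193, Add(410, Add(5, Mul(2, 0)))) = Mul(-193, Add(410, Add(5, 0))) = Mul(-193, Add(410, 5)) = Mul(-193, 415) = -80095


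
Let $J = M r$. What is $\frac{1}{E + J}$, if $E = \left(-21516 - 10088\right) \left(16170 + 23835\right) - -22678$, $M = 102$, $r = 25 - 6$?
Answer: $- \frac{1}{1264293404} \approx -7.9096 \cdot 10^{-10}$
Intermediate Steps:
$r = 19$ ($r = 25 - 6 = 19$)
$J = 1938$ ($J = 102 \cdot 19 = 1938$)
$E = -1264295342$ ($E = \left(-31604\right) 40005 + 22678 = -1264318020 + 22678 = -1264295342$)
$\frac{1}{E + J} = \frac{1}{-1264295342 + 1938} = \frac{1}{-1264293404} = - \frac{1}{1264293404}$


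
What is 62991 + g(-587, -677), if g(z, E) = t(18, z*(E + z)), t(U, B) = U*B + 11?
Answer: 13418426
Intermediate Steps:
t(U, B) = 11 + B*U (t(U, B) = B*U + 11 = 11 + B*U)
g(z, E) = 11 + 18*z*(E + z) (g(z, E) = 11 + (z*(E + z))*18 = 11 + 18*z*(E + z))
62991 + g(-587, -677) = 62991 + (11 + 18*(-587)*(-677 - 587)) = 62991 + (11 + 18*(-587)*(-1264)) = 62991 + (11 + 13355424) = 62991 + 13355435 = 13418426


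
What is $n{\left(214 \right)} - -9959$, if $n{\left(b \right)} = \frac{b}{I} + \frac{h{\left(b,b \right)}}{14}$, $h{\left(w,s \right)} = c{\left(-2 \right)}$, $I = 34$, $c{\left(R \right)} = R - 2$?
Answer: $\frac{1185836}{119} \approx 9965.0$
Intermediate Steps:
$c{\left(R \right)} = -2 + R$ ($c{\left(R \right)} = R - 2 = -2 + R$)
$h{\left(w,s \right)} = -4$ ($h{\left(w,s \right)} = -2 - 2 = -4$)
$n{\left(b \right)} = - \frac{2}{7} + \frac{b}{34}$ ($n{\left(b \right)} = \frac{b}{34} - \frac{4}{14} = b \frac{1}{34} - \frac{2}{7} = \frac{b}{34} - \frac{2}{7} = - \frac{2}{7} + \frac{b}{34}$)
$n{\left(214 \right)} - -9959 = \left(- \frac{2}{7} + \frac{1}{34} \cdot 214\right) - -9959 = \left(- \frac{2}{7} + \frac{107}{17}\right) + 9959 = \frac{715}{119} + 9959 = \frac{1185836}{119}$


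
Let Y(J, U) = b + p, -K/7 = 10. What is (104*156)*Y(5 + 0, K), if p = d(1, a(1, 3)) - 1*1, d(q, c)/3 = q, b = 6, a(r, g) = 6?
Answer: 129792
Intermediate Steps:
K = -70 (K = -7*10 = -70)
d(q, c) = 3*q
p = 2 (p = 3*1 - 1*1 = 3 - 1 = 2)
Y(J, U) = 8 (Y(J, U) = 6 + 2 = 8)
(104*156)*Y(5 + 0, K) = (104*156)*8 = 16224*8 = 129792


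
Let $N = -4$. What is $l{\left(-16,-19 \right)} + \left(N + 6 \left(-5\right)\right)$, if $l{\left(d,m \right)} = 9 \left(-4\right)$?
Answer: $-70$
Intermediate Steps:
$l{\left(d,m \right)} = -36$
$l{\left(-16,-19 \right)} + \left(N + 6 \left(-5\right)\right) = -36 + \left(-4 + 6 \left(-5\right)\right) = -36 - 34 = -70$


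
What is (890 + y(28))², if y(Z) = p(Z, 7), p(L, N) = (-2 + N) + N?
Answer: 813604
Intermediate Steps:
p(L, N) = -2 + 2*N
y(Z) = 12 (y(Z) = -2 + 2*7 = -2 + 14 = 12)
(890 + y(28))² = (890 + 12)² = 902² = 813604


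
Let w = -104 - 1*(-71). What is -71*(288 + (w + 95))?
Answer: -24850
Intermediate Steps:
w = -33 (w = -104 + 71 = -33)
-71*(288 + (w + 95)) = -71*(288 + (-33 + 95)) = -71*(288 + 62) = -71*350 = -24850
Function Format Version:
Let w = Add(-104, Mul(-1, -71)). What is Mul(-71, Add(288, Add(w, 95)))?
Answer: -24850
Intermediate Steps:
w = -33 (w = Add(-104, 71) = -33)
Mul(-71, Add(288, Add(w, 95))) = Mul(-71, Add(288, Add(-33, 95))) = Mul(-71, Add(288, 62)) = Mul(-71, 350) = -24850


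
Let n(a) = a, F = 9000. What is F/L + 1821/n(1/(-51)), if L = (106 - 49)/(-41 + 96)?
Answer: -1599549/19 ≈ -84187.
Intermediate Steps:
L = 57/55 ≈ 1.0364
F/L + 1821/n(1/(-51)) = 9000/(57/55) + 1821/(1/(-51)) = 9000*(55/57) + 1821/(-1/51) = 165000/19 + 1821*(-51) = 165000/19 - 92871 = -1599549/19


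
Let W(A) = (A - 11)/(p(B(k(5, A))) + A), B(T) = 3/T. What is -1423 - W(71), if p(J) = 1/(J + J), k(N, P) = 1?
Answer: -607981/427 ≈ -1423.8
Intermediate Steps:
p(J) = 1/(2*J)
W(A) = (-11 + A)/(⅙ + A) (W(A) = (A - 11)/(1/(2*((3/1))) + A) = (-11 + A)/(1/(2*((3*1))) + A) = (-11 + A)/((½)/3 + A) = (-11 + A)/((½)*(⅓) + A) = (-11 + A)/(⅙ + A))
-1423 - W(71) = -1423 - 6*(-11 + 71)/(1 + 6*71) = -1423 - 6*60/(1 + 426) = -1423 - 6*60/427 = -1423 - 1*360/427 = -1423 - 360/427 = -607981/427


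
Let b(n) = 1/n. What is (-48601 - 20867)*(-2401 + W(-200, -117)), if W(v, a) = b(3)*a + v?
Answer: 183395520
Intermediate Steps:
W(v, a) = v + a/3 (W(v, a) = a/3 + v = v + a/3)
(-48601 - 20867)*(-2401 + W(-200, -117)) = (-48601 - 20867)*(-2401 + (-200 + (⅓)*(-117))) = -69468*(-2401 + (-200 - 39)) = -69468*(-2401 - 239) = -69468*(-2640) = 183395520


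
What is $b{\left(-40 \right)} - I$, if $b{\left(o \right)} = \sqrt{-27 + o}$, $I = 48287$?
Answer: $-48287 + i \sqrt{67} \approx -48287.0 + 8.1853 i$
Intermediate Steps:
$b{\left(-40 \right)} - I = \sqrt{-27 - 40} - 48287 = \sqrt{-67} - 48287 = i \sqrt{67} - 48287 = -48287 + i \sqrt{67}$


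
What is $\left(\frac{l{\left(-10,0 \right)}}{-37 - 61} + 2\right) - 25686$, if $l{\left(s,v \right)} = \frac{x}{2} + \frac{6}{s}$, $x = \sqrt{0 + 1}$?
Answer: $- \frac{25170319}{980} \approx -25684.0$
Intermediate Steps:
$x = 1$ ($x = \sqrt{1} = 1$)
$l{\left(s,v \right)} = \frac{1}{2} + \frac{6}{s}$ ($l{\left(s,v \right)} = 1 \cdot \frac{1}{2} + \frac{6}{s} = \frac{1}{2} + \frac{6}{s}$)
$\left(\frac{l{\left(-10,0 \right)}}{-37 - 61} + 2\right) - 25686 = \left(\frac{\frac{1}{2} \frac{1}{-10} \left(12 - 10\right)}{-37 - 61} + 2\right) - 25686 = \left(\frac{\frac{1}{2} \left(- \frac{1}{10}\right) 2}{-98} + 2\right) - 25686 = \left(\left(- \frac{1}{98}\right) \left(- \frac{1}{10}\right) + 2\right) - 25686 = \left(\frac{1}{980} + 2\right) - 25686 = \frac{1961}{980} - 25686 = - \frac{25170319}{980}$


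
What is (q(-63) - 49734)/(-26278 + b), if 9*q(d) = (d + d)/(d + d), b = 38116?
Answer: -447605/106542 ≈ -4.2012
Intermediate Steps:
q(d) = ⅑ (q(d) = ((d + d)/(d + d))/9 = ((2*d)/((2*d)))/9 = ((2*d)*(1/(2*d)))/9 = (⅑)*1 = ⅑)
(q(-63) - 49734)/(-26278 + b) = (⅑ - 49734)/(-26278 + 38116) = -447605/9/11838 = -447605/9*1/11838 = -447605/106542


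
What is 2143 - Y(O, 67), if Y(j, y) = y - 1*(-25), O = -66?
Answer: 2051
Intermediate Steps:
Y(j, y) = 25 + y (Y(j, y) = y + 25 = 25 + y)
2143 - Y(O, 67) = 2143 - (25 + 67) = 2143 - 1*92 = 2143 - 92 = 2051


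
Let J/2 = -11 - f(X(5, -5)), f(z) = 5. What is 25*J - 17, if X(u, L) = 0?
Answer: -817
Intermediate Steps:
J = -32 (J = 2*(-11 - 1*5) = 2*(-11 - 5) = 2*(-16) = -32)
25*J - 17 = 25*(-32) - 17 = -800 - 17 = -817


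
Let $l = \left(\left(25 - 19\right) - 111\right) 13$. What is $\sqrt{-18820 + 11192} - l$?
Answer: $1365 + 2 i \sqrt{1907} \approx 1365.0 + 87.338 i$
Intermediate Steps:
$l = -1365$ ($l = \left(\left(25 - 19\right) - 111\right) 13 = \left(6 - 111\right) 13 = \left(-105\right) 13 = -1365$)
$\sqrt{-18820 + 11192} - l = \sqrt{-18820 + 11192} - -1365 = \sqrt{-7628} + 1365 = 2 i \sqrt{1907} + 1365 = 1365 + 2 i \sqrt{1907}$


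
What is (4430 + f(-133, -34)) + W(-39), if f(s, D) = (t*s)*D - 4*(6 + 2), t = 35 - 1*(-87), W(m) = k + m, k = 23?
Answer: 556066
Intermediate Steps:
W(m) = 23 + m
t = 122 (t = 35 + 87 = 122)
f(s, D) = -32 + 122*D*s (f(s, D) = (122*s)*D - 4*(6 + 2) = 122*D*s - 4*8 = 122*D*s - 32 = -32 + 122*D*s)
(4430 + f(-133, -34)) + W(-39) = (4430 + (-32 + 122*(-34)*(-133))) + (23 - 39) = (4430 + (-32 + 551684)) - 16 = (4430 + 551652) - 16 = 556082 - 16 = 556066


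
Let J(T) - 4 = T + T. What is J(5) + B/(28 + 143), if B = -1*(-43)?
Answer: 2437/171 ≈ 14.251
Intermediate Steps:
B = 43
J(T) = 4 + 2*T (J(T) = 4 + (T + T) = 4 + 2*T)
J(5) + B/(28 + 143) = (4 + 2*5) + 43/(28 + 143) = (4 + 10) + 43/171 = 14 + (1/171)*43 = 14 + 43/171 = 2437/171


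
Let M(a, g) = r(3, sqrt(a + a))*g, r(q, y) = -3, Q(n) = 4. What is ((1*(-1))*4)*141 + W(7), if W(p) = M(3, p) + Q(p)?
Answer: -581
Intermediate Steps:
M(a, g) = -3*g
W(p) = 4 - 3*p (W(p) = -3*p + 4 = 4 - 3*p)
((1*(-1))*4)*141 + W(7) = ((1*(-1))*4)*141 + (4 - 3*7) = -1*4*141 + (4 - 21) = -4*141 - 17 = -564 - 17 = -581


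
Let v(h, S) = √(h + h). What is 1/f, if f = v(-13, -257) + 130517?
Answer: 130517/17034687315 - I*√26/17034687315 ≈ 7.6618e-6 - 2.9933e-10*I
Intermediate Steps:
v(h, S) = √2*√h (v(h, S) = √(2*h) = √2*√h)
f = 130517 + I*√26 (f = √2*√(-13) + 130517 = √2*(I*√13) + 130517 = I*√26 + 130517 = 130517 + I*√26 ≈ 1.3052e+5 + 5.099*I)
1/f = 1/(130517 + I*√26)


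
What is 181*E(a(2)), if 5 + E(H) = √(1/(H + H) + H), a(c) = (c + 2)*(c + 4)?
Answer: -905 + 181*√3459/12 ≈ -17.900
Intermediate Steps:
a(c) = (2 + c)*(4 + c)
E(H) = -5 + √(H + 1/(2*H)) (E(H) = -5 + √(1/(H + H) + H) = -5 + √(1/(2*H) + H) = -5 + √(H + 1/(2*H)))
181*E(a(2)) = 181*(-5 + √(2/(8 + 2² + 6*2) + 4*(8 + 2² + 6*2))/2) = 181*(-5 + √(2/(8 + 4 + 12) + 4*(8 + 4 + 12))/2) = 181*(-5 + √(2/24 + 4*24)/2) = 181*(-5 + √(2*(1/24) + 96)/2) = 181*(-5 + √(1/12 + 96)/2) = 181*(-5 + √(1153/12)/2) = 181*(-5 + (√3459/6)/2) = 181*(-5 + √3459/12) = -905 + 181*√3459/12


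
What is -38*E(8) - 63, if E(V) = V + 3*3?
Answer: -709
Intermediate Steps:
E(V) = 9 + V (E(V) = V + 9 = 9 + V)
-38*E(8) - 63 = -38*(9 + 8) - 63 = -38*17 - 63 = -646 - 63 = -709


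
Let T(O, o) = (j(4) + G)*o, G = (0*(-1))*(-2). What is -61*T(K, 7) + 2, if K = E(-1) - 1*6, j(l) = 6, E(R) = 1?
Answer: -2560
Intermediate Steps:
G = 0 (G = 0*(-2) = 0)
K = -5 (K = 1 - 1*6 = 1 - 6 = -5)
T(O, o) = 6*o (T(O, o) = (6 + 0)*o = 6*o)
-61*T(K, 7) + 2 = -366*7 + 2 = -61*42 + 2 = -2562 + 2 = -2560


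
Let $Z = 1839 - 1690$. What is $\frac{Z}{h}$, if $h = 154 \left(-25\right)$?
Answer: $- \frac{149}{3850} \approx -0.038701$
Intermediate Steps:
$Z = 149$
$h = -3850$
$\frac{Z}{h} = \frac{149}{-3850} = 149 \left(- \frac{1}{3850}\right) = - \frac{149}{3850}$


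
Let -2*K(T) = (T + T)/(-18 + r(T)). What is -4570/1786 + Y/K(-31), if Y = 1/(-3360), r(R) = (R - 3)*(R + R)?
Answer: -23987197/9301488 ≈ -2.5789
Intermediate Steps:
r(R) = 2*R*(-3 + R) (r(R) = (-3 + R)*(2*R) = 2*R*(-3 + R))
Y = -1/3360 ≈ -0.00029762
K(T) = -T/(-18 + 2*T*(-3 + T)) (K(T) = -(T + T)/(2*(-18 + 2*T*(-3 + T))) = -2*T/(2*(-18 + 2*T*(-3 + T))) = -T/(-18 + 2*T*(-3 + T)))
-4570/1786 + Y/K(-31) = -4570/1786 - 1/(3360*((-1*(-31)/(-18 + 2*(-31)*(-3 - 31))))) = -4570*1/1786 - 1/(3360*((-1*(-31)/(-18 + 2*(-31)*(-34))))) = -2285/893 - 1/(3360*((-1*(-31)/(-18 + 2108)))) = -2285/893 - 1/(3360*((-1*(-31)/2090))) = -2285/893 - 1/(3360*((-1*(-31)*1/2090))) = -2285/893 - 1/(3360*31/2090) = -2285/893 - 1/3360*2090/31 = -2285/893 - 209/10416 = -23987197/9301488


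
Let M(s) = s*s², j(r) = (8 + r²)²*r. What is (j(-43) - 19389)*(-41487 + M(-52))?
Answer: 27005179428120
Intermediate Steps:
j(r) = r*(8 + r²)²
M(s) = s³
(j(-43) - 19389)*(-41487 + M(-52)) = (-43*(8 + (-43)²)² - 19389)*(-41487 + (-52)³) = (-43*(8 + 1849)² - 19389)*(-41487 - 140608) = (-43*1857² - 19389)*(-182095) = (-43*3448449 - 19389)*(-182095) = (-148283307 - 19389)*(-182095) = -148302696*(-182095) = 27005179428120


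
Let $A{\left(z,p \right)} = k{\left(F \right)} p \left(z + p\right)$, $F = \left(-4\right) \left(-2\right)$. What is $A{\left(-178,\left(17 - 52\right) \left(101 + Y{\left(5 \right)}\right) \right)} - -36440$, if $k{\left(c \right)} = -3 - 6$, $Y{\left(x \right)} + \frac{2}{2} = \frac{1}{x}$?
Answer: $-116273215$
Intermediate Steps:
$Y{\left(x \right)} = -1 + \frac{1}{x}$
$F = 8$
$k{\left(c \right)} = -9$ ($k{\left(c \right)} = -3 - 6 = -9$)
$A{\left(z,p \right)} = - 9 p \left(p + z\right)$ ($A{\left(z,p \right)} = - 9 p \left(z + p\right) = - 9 p \left(p + z\right)$)
$A{\left(-178,\left(17 - 52\right) \left(101 + Y{\left(5 \right)}\right) \right)} - -36440 = - 9 \left(17 - 52\right) \left(101 + \frac{1 - 5}{5}\right) \left(\left(17 - 52\right) \left(101 + \frac{1 - 5}{5}\right) - 178\right) - -36440 = - 9 \left(- 35 \left(101 + \frac{1 - 5}{5}\right)\right) \left(- 35 \left(101 + \frac{1 - 5}{5}\right) - 178\right) + 36440 = - 9 \left(- 35 \left(101 + \frac{1}{5} \left(-4\right)\right)\right) \left(- 35 \left(101 + \frac{1}{5} \left(-4\right)\right) - 178\right) + 36440 = - 9 \left(- 35 \left(101 - \frac{4}{5}\right)\right) \left(- 35 \left(101 - \frac{4}{5}\right) - 178\right) + 36440 = - 9 \left(\left(-35\right) \frac{501}{5}\right) \left(\left(-35\right) \frac{501}{5} - 178\right) + 36440 = \left(-9\right) \left(-3507\right) \left(-3507 - 178\right) + 36440 = \left(-9\right) \left(-3507\right) \left(-3685\right) + 36440 = -116309655 + 36440 = -116273215$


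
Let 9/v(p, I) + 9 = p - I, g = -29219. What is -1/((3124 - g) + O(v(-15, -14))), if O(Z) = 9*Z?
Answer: -10/323349 ≈ -3.0926e-5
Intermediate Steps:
v(p, I) = 9/(-9 + p - I) (v(p, I) = 9/(-9 + (p - I)) = 9/(-9 + p - I))
-1/((3124 - g) + O(v(-15, -14))) = -1/((3124 - 1*(-29219)) + 9*(9/(-9 - 15 - 1*(-14)))) = -1/((3124 + 29219) + 9*(9/(-9 - 15 + 14))) = -1/(32343 + 9*(9/(-10))) = -1/(32343 + 9*(9*(-⅒))) = -1/(32343 + 9*(-9/10)) = -1/(32343 - 81/10) = -1/323349/10 = -1*10/323349 = -10/323349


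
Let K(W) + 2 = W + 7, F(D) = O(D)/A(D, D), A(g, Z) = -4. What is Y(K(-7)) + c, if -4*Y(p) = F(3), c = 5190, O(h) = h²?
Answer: 83049/16 ≈ 5190.6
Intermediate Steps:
F(D) = -D²/4 (F(D) = D²/(-4) = D²*(-¼) = -D²/4)
K(W) = 5 + W (K(W) = -2 + (W + 7) = -2 + (7 + W) = 5 + W)
Y(p) = 9/16 (Y(p) = -(-1)*3²/16 = -(-1)*9/16 = -¼*(-9/4) = 9/16)
Y(K(-7)) + c = 9/16 + 5190 = 83049/16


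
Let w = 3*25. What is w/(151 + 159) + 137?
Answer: 8509/62 ≈ 137.24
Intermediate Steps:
w = 75
w/(151 + 159) + 137 = 75/(151 + 159) + 137 = 75/310 + 137 = (1/310)*75 + 137 = 15/62 + 137 = 8509/62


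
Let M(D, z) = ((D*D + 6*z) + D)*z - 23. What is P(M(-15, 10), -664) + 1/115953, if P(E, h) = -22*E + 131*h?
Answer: -16914991733/115953 ≈ -1.4588e+5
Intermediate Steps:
M(D, z) = -23 + z*(D + D² + 6*z) (M(D, z) = ((D² + 6*z) + D)*z - 23 = (D + D² + 6*z)*z - 23 = z*(D + D² + 6*z) - 23 = -23 + z*(D + D² + 6*z))
P(M(-15, 10), -664) + 1/115953 = (-22*(-23 + 6*10² - 15*10 + 10*(-15)²) + 131*(-664)) + 1/115953 = (-22*(-23 + 6*100 - 150 + 10*225) - 86984) + 1/115953 = (-22*(-23 + 600 - 150 + 2250) - 86984) + 1/115953 = (-22*2677 - 86984) + 1/115953 = (-58894 - 86984) + 1/115953 = -145878 + 1/115953 = -16914991733/115953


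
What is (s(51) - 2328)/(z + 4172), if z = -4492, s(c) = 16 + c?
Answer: 2261/320 ≈ 7.0656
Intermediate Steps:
(s(51) - 2328)/(z + 4172) = ((16 + 51) - 2328)/(-4492 + 4172) = (67 - 2328)/(-320) = -2261*(-1/320) = 2261/320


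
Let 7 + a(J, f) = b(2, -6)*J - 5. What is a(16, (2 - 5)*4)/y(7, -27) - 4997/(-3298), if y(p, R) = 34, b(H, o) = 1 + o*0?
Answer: 5385/3298 ≈ 1.6328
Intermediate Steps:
b(H, o) = 1 (b(H, o) = 1 + 0 = 1)
a(J, f) = -12 + J (a(J, f) = -7 + (1*J - 5) = -7 + (J - 5) = -7 + (-5 + J) = -12 + J)
a(16, (2 - 5)*4)/y(7, -27) - 4997/(-3298) = (-12 + 16)/34 - 4997/(-3298) = 4*(1/34) - 4997*(-1/3298) = 2/17 + 4997/3298 = 5385/3298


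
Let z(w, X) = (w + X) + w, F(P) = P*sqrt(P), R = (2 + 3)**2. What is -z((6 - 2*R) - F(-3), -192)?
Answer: 280 - 6*I*sqrt(3) ≈ 280.0 - 10.392*I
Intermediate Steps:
R = 25 (R = 5**2 = 25)
F(P) = P**(3/2)
z(w, X) = X + 2*w (z(w, X) = (X + w) + w = X + 2*w)
-z((6 - 2*R) - F(-3), -192) = -(-192 + 2*((6 - 2*25) - (-3)**(3/2))) = -(-192 + 2*((6 - 50) - (-3)*I*sqrt(3))) = -(-192 + 2*(-44 + 3*I*sqrt(3))) = -(-192 + (-88 + 6*I*sqrt(3))) = -(-280 + 6*I*sqrt(3)) = 280 - 6*I*sqrt(3)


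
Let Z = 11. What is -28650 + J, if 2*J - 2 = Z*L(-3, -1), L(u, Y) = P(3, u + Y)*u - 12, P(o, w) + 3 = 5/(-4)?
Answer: -229159/8 ≈ -28645.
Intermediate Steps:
P(o, w) = -17/4 (P(o, w) = -3 + 5/(-4) = -3 + 5*(-1/4) = -3 - 5/4 = -17/4)
L(u, Y) = -12 - 17*u/4 (L(u, Y) = -17*u/4 - 12 = -12 - 17*u/4)
J = 41/8 (J = 1 + (11*(-12 - 17/4*(-3)))/2 = 1 + (11*(-12 + 51/4))/2 = 1 + (11*(3/4))/2 = 1 + (1/2)*(33/4) = 1 + 33/8 = 41/8 ≈ 5.1250)
-28650 + J = -28650 + 41/8 = -229159/8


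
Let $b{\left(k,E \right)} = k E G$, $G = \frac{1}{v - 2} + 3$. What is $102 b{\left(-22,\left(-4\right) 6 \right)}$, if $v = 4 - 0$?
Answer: $188496$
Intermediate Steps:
$v = 4$ ($v = 4 + 0 = 4$)
$G = \frac{7}{2}$ ($G = \frac{1}{4 - 2} + 3 = \frac{1}{2} + 3 = \frac{7}{2} \approx 3.5$)
$b{\left(k,E \right)} = \frac{7 E k}{2}$ ($b{\left(k,E \right)} = k E \frac{7}{2} = E k \frac{7}{2} = \frac{7 E k}{2}$)
$102 b{\left(-22,\left(-4\right) 6 \right)} = 102 \cdot \frac{7}{2} \left(\left(-4\right) 6\right) \left(-22\right) = 102 \cdot \frac{7}{2} \left(-24\right) \left(-22\right) = 102 \cdot 1848 = 188496$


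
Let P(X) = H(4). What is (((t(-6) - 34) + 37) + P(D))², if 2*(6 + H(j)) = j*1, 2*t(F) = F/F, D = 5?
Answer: ¼ ≈ 0.25000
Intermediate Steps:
t(F) = ½ (t(F) = (F/F)/2 = (½)*1 = ½)
H(j) = -6 + j/2 (H(j) = -6 + (j*1)/2 = -6 + j/2)
P(X) = -4 (P(X) = -6 + (½)*4 = -6 + 2 = -4)
(((t(-6) - 34) + 37) + P(D))² = (((½ - 34) + 37) - 4)² = ((-67/2 + 37) - 4)² = (7/2 - 4)² = (-½)² = ¼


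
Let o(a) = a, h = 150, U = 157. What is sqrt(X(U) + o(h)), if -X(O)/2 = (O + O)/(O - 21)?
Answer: sqrt(168062)/34 ≈ 12.057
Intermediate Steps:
X(O) = -4*O/(-21 + O) (X(O) = -2*(O + O)/(O - 21) = -2*2*O/(-21 + O) = -4*O/(-21 + O))
sqrt(X(U) + o(h)) = sqrt(-4*157/(-21 + 157) + 150) = sqrt(-4*157/136 + 150) = sqrt(-4*157*1/136 + 150) = sqrt(-157/34 + 150) = sqrt(4943/34) = sqrt(168062)/34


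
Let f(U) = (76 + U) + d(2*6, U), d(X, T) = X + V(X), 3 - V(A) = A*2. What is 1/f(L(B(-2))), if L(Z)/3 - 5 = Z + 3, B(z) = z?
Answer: 1/85 ≈ 0.011765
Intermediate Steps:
V(A) = 3 - 2*A (V(A) = 3 - A*2 = 3 - 2*A)
L(Z) = 24 + 3*Z (L(Z) = 15 + 3*(Z + 3) = 15 + 3*(3 + Z) = 15 + (9 + 3*Z) = 24 + 3*Z)
d(X, T) = 3 - X (d(X, T) = X + (3 - 2*X) = 3 - X)
f(U) = 67 + U (f(U) = (76 + U) + (3 - 2*6) = (76 + U) + (3 - 1*12) = (76 + U) + (3 - 12) = (76 + U) - 9 = 67 + U)
1/f(L(B(-2))) = 1/(67 + (24 + 3*(-2))) = 1/(67 + (24 - 6)) = 1/(67 + 18) = 1/85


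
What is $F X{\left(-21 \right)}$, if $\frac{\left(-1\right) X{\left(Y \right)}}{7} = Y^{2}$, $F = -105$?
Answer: $324135$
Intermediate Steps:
$X{\left(Y \right)} = - 7 Y^{2}$
$F X{\left(-21 \right)} = - 105 \left(- 7 \left(-21\right)^{2}\right) = - 105 \left(\left(-7\right) 441\right) = \left(-105\right) \left(-3087\right) = 324135$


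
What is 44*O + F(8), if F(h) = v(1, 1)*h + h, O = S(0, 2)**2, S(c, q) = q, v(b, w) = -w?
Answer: 176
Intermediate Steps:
O = 4 (O = 2**2 = 4)
F(h) = 0 (F(h) = (-1*1)*h + h = -h + h = 0)
44*O + F(8) = 44*4 + 0 = 176 + 0 = 176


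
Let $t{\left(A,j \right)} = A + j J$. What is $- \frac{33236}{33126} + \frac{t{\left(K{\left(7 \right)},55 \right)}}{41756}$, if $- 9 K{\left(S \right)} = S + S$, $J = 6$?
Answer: $- \frac{516345887}{518703471} \approx -0.99545$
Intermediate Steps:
$K{\left(S \right)} = - \frac{2 S}{9}$ ($K{\left(S \right)} = - \frac{S + S}{9} = - \frac{2 S}{9}$)
$t{\left(A,j \right)} = A + 6 j$ ($t{\left(A,j \right)} = A + j 6 = A + 6 j$)
$- \frac{33236}{33126} + \frac{t{\left(K{\left(7 \right)},55 \right)}}{41756} = - \frac{33236}{33126} + \frac{\left(- \frac{2}{9}\right) 7 + 6 \cdot 55}{41756} = \left(-33236\right) \frac{1}{33126} + \left(- \frac{14}{9} + 330\right) \frac{1}{41756} = - \frac{16618}{16563} + \frac{2956}{9} \cdot \frac{1}{41756} = - \frac{16618}{16563} + \frac{739}{93951} = - \frac{516345887}{518703471}$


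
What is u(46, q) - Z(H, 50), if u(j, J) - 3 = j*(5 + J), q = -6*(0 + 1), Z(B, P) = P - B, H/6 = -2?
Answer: -105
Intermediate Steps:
H = -12 (H = 6*(-2) = -12)
q = -6 (q = -6*1 = -6)
u(j, J) = 3 + j*(5 + J)
u(46, q) - Z(H, 50) = (3 + 5*46 - 6*46) - (50 - 1*(-12)) = (3 + 230 - 276) - (50 + 12) = -43 - 1*62 = -43 - 62 = -105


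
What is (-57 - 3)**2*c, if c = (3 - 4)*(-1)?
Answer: 3600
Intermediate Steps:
c = 1 (c = -1*(-1) = 1)
(-57 - 3)**2*c = (-57 - 3)**2*1 = (-60)**2*1 = 3600*1 = 3600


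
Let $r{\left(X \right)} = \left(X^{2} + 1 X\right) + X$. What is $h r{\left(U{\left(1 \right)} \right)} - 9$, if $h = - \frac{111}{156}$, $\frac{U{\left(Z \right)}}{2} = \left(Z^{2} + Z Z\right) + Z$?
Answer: $- \frac{561}{13} \approx -43.154$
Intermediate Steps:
$U{\left(Z \right)} = 2 Z + 4 Z^{2}$ ($U{\left(Z \right)} = 2 \left(\left(Z^{2} + Z Z\right) + Z\right) = 2 \left(\left(Z^{2} + Z^{2}\right) + Z\right) = 2 \left(2 Z^{2} + Z\right) = 2 \left(Z + 2 Z^{2}\right) = 2 Z + 4 Z^{2}$)
$r{\left(X \right)} = X^{2} + 2 X$ ($r{\left(X \right)} = \left(X^{2} + X\right) + X = \left(X + X^{2}\right) + X = X^{2} + 2 X$)
$h = - \frac{37}{52}$ ($h = \left(-111\right) \frac{1}{156} = - \frac{37}{52} \approx -0.71154$)
$h r{\left(U{\left(1 \right)} \right)} - 9 = - \frac{37 \cdot 2 \cdot 1 \left(1 + 2 \cdot 1\right) \left(2 + 2 \cdot 1 \left(1 + 2 \cdot 1\right)\right)}{52} - 9 = - \frac{37 \cdot 2 \cdot 1 \left(1 + 2\right) \left(2 + 2 \cdot 1 \left(1 + 2\right)\right)}{52} - 9 = - \frac{37 \cdot 2 \cdot 1 \cdot 3 \left(2 + 2 \cdot 1 \cdot 3\right)}{52} - 9 = - \frac{37 \cdot 6 \left(2 + 6\right)}{52} - 9 = - \frac{37 \cdot 6 \cdot 8}{52} - 9 = \left(- \frac{37}{52}\right) 48 - 9 = - \frac{444}{13} - 9 = - \frac{561}{13}$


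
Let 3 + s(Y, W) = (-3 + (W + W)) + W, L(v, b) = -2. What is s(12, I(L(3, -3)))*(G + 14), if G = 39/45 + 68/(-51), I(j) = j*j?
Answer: 406/5 ≈ 81.200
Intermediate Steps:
I(j) = j²
G = -7/15 (G = 39*(1/45) + 68*(-1/51) = 13/15 - 4/3 = -7/15 ≈ -0.46667)
s(Y, W) = -6 + 3*W (s(Y, W) = -3 + ((-3 + (W + W)) + W) = -3 + ((-3 + 2*W) + W) = -3 + (-3 + 3*W) = -6 + 3*W)
s(12, I(L(3, -3)))*(G + 14) = (-6 + 3*(-2)²)*(-7/15 + 14) = (-6 + 3*4)*(203/15) = (-6 + 12)*(203/15) = 6*(203/15) = 406/5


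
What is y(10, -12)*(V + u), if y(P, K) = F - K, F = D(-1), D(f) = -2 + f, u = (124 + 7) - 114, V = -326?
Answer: -2781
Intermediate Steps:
u = 17 (u = 131 - 114 = 17)
F = -3 (F = -2 - 1 = -3)
y(P, K) = -3 - K
y(10, -12)*(V + u) = (-3 - 1*(-12))*(-326 + 17) = (-3 + 12)*(-309) = 9*(-309) = -2781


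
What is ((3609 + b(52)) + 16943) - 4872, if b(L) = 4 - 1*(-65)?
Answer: 15749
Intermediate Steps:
b(L) = 69 (b(L) = 4 + 65 = 69)
((3609 + b(52)) + 16943) - 4872 = ((3609 + 69) + 16943) - 4872 = (3678 + 16943) - 4872 = 20621 - 4872 = 15749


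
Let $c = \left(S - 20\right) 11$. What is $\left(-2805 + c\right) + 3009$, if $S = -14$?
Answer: $-170$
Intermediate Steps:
$c = -374$ ($c = \left(-14 - 20\right) 11 = \left(-34\right) 11 = -374$)
$\left(-2805 + c\right) + 3009 = \left(-2805 - 374\right) + 3009 = -3179 + 3009 = -170$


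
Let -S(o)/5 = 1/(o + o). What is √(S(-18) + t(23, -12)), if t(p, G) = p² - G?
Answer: 11*√161/6 ≈ 23.262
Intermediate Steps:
S(o) = -5/(2*o) (S(o) = -5/(o + o) = -5*1/(2*o) = -5/(2*o))
√(S(-18) + t(23, -12)) = √(-5/2/(-18) + (23² - 1*(-12))) = √(-5/2*(-1/18) + (529 + 12)) = √(5/36 + 541) = √(19481/36) = 11*√161/6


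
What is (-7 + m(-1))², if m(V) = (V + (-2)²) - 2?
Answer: 36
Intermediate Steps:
m(V) = 2 + V (m(V) = (V + 4) - 2 = (4 + V) - 2 = 2 + V)
(-7 + m(-1))² = (-7 + (2 - 1))² = (-7 + 1)² = (-6)² = 36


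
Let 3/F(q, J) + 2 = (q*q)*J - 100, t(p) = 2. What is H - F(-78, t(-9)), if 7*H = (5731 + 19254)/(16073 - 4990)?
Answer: 100412089/312030782 ≈ 0.32180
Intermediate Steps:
F(q, J) = 3/(-102 + J*q²) (F(q, J) = 3/(-2 + ((q*q)*J - 100)) = 3/(-2 + (q²*J - 100)) = 3/(-2 + (J*q² - 100)) = 3/(-2 + (-100 + J*q²)) = 3/(-102 + J*q²))
H = 24985/77581 (H = ((5731 + 19254)/(16073 - 4990))/7 = (24985/11083)/7 = (24985*(1/11083))/7 = (⅐)*(24985/11083) = 24985/77581 ≈ 0.32205)
H - F(-78, t(-9)) = 24985/77581 - 3/(-102 + 2*(-78)²) = 24985/77581 - 3/(-102 + 2*6084) = 24985/77581 - 3/(-102 + 12168) = 24985/77581 - 3/12066 = 24985/77581 - 1*1/4022 = 24985/77581 - 1/4022 = 100412089/312030782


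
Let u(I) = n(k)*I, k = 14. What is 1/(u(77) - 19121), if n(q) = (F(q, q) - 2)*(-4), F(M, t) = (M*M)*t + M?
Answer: -1/867969 ≈ -1.1521e-6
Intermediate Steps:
F(M, t) = M + t*M**2 (F(M, t) = M**2*t + M = t*M**2 + M = M + t*M**2)
n(q) = 8 - 4*q*(1 + q**2) (n(q) = (q*(1 + q*q) - 2)*(-4) = (q*(1 + q**2) - 2)*(-4) = (-2 + q*(1 + q**2))*(-4) = 8 - 4*q*(1 + q**2))
u(I) = -11024*I (u(I) = (8 - 4*14 - 4*14**3)*I = (8 - 56 - 4*2744)*I = (8 - 56 - 10976)*I = -11024*I)
1/(u(77) - 19121) = 1/(-11024*77 - 19121) = 1/(-848848 - 19121) = 1/(-867969) = -1/867969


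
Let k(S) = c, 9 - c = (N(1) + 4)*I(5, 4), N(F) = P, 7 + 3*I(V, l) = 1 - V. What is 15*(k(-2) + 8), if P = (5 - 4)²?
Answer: 530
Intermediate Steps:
I(V, l) = -2 - V/3 (I(V, l) = -7/3 + (1 - V)/3 = -7/3 + (⅓ - V/3) = -2 - V/3)
P = 1 (P = 1² = 1)
N(F) = 1
c = 82/3 (c = 9 - (1 + 4)*(-2 - ⅓*5) = 9 - 5*(-2 - 5/3) = 9 - 5*(-11)/3 = 9 - 1*(-55/3) = 9 + 55/3 = 82/3 ≈ 27.333)
k(S) = 82/3
15*(k(-2) + 8) = 15*(82/3 + 8) = 15*(106/3) = 530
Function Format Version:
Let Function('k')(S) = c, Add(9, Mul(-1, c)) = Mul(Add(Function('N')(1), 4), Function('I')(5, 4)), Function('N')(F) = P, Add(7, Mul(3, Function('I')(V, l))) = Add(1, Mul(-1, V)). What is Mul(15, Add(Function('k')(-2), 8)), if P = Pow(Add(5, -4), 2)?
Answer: 530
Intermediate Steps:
Function('I')(V, l) = Add(-2, Mul(Rational(-1, 3), V)) (Function('I')(V, l) = Add(Rational(-7, 3), Mul(Rational(1, 3), Add(1, Mul(-1, V)))) = Add(Rational(-7, 3), Add(Rational(1, 3), Mul(Rational(-1, 3), V))) = Add(-2, Mul(Rational(-1, 3), V)))
P = 1 (P = Pow(1, 2) = 1)
Function('N')(F) = 1
c = Rational(82, 3) (c = Add(9, Mul(-1, Mul(Add(1, 4), Add(-2, Mul(Rational(-1, 3), 5))))) = Add(9, Mul(-1, Mul(5, Add(-2, Rational(-5, 3))))) = Add(9, Mul(-1, Mul(5, Rational(-11, 3)))) = Add(9, Mul(-1, Rational(-55, 3))) = Add(9, Rational(55, 3)) = Rational(82, 3) ≈ 27.333)
Function('k')(S) = Rational(82, 3)
Mul(15, Add(Function('k')(-2), 8)) = Mul(15, Add(Rational(82, 3), 8)) = Mul(15, Rational(106, 3)) = 530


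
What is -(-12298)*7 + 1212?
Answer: 87298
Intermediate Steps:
-(-12298)*7 + 1212 = -946*(-91) + 1212 = 86086 + 1212 = 87298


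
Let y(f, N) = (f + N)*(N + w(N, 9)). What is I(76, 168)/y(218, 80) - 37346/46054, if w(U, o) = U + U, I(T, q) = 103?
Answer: -1333121179/1646891040 ≈ -0.80948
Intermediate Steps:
w(U, o) = 2*U
y(f, N) = 3*N*(N + f) (y(f, N) = (f + N)*(N + 2*N) = (N + f)*(3*N) = 3*N*(N + f))
I(76, 168)/y(218, 80) - 37346/46054 = 103/((3*80*(80 + 218))) - 37346/46054 = 103/((3*80*298)) - 37346*1/46054 = 103/71520 - 18673/23027 = -1333121179/1646891040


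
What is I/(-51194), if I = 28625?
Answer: -28625/51194 ≈ -0.55915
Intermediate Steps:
I/(-51194) = 28625/(-51194) = 28625*(-1/51194) = -28625/51194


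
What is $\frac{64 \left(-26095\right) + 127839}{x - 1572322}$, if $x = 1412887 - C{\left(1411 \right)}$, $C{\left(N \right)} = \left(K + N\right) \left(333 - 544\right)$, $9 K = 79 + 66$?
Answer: $- \frac{13880169}{1275169} \approx -10.885$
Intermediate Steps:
$K = \frac{145}{9}$ ($K = \frac{79 + 66}{9} = \frac{1}{9} \cdot 145 = \frac{145}{9} \approx 16.111$)
$C{\left(N \right)} = - \frac{30595}{9} - 211 N$ ($C{\left(N \right)} = \left(\frac{145}{9} + N\right) \left(333 - 544\right) = \left(\frac{145}{9} + N\right) \left(-211\right) = - \frac{30595}{9} - 211 N$)
$x = \frac{15426067}{9}$ ($x = 1412887 - \left(- \frac{30595}{9} - 297721\right) = 1412887 - - \frac{2710084}{9} = 1412887 + \frac{2710084}{9} = \frac{15426067}{9} \approx 1.714 \cdot 10^{6}$)
$\frac{64 \left(-26095\right) + 127839}{x - 1572322} = \frac{64 \left(-26095\right) + 127839}{\frac{15426067}{9} - 1572322} = \frac{-1670080 + 127839}{\frac{1275169}{9}} = \left(-1542241\right) \frac{9}{1275169} = - \frac{13880169}{1275169}$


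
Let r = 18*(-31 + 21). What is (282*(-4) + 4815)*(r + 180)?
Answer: 0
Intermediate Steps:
r = -180 (r = 18*(-10) = -180)
(282*(-4) + 4815)*(r + 180) = (282*(-4) + 4815)*(-180 + 180) = (-1128 + 4815)*0 = 3687*0 = 0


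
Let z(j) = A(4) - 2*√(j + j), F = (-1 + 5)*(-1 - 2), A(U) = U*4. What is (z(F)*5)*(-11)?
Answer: -880 + 220*I*√6 ≈ -880.0 + 538.89*I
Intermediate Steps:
A(U) = 4*U
F = -12 (F = 4*(-3) = -12)
z(j) = 16 - 2*√2*√j (z(j) = 4*4 - 2*√(j + j) = 16 - 2*√2*√j)
(z(F)*5)*(-11) = ((16 - 2*√2*√(-12))*5)*(-11) = ((16 - 2*√2*2*I*√3)*5)*(-11) = ((16 - 4*I*√6)*5)*(-11) = (80 - 20*I*√6)*(-11) = -880 + 220*I*√6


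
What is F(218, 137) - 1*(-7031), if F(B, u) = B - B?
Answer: 7031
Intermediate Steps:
F(B, u) = 0
F(218, 137) - 1*(-7031) = 0 - 1*(-7031) = 0 + 7031 = 7031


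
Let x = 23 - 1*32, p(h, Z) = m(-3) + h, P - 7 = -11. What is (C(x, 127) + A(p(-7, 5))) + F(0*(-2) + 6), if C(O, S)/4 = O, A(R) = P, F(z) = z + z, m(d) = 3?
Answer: -28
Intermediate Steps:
P = -4 (P = 7 - 11 = -4)
p(h, Z) = 3 + h
F(z) = 2*z
A(R) = -4
x = -9 (x = 23 - 32 = -9)
C(O, S) = 4*O
(C(x, 127) + A(p(-7, 5))) + F(0*(-2) + 6) = (4*(-9) - 4) + 2*(0*(-2) + 6) = (-36 - 4) + 2*(0 + 6) = -40 + 2*6 = -40 + 12 = -28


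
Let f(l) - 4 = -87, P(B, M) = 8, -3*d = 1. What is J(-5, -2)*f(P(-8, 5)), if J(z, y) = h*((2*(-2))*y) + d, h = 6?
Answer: -11869/3 ≈ -3956.3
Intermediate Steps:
d = -⅓ (d = -⅓*1 = -⅓ ≈ -0.33333)
f(l) = -83 (f(l) = 4 - 87 = -83)
J(z, y) = -⅓ - 24*y (J(z, y) = 6*((2*(-2))*y) - ⅓ = 6*(-4*y) - ⅓ = -24*y - ⅓ = -⅓ - 24*y)
J(-5, -2)*f(P(-8, 5)) = (-⅓ - 24*(-2))*(-83) = (-⅓ + 48)*(-83) = (143/3)*(-83) = -11869/3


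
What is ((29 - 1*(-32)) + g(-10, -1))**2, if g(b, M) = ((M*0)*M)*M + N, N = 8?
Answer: 4761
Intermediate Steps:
g(b, M) = 8 (g(b, M) = ((M*0)*M)*M + 8 = (0*M)*M + 8 = 0*M + 8 = 0 + 8 = 8)
((29 - 1*(-32)) + g(-10, -1))**2 = ((29 - 1*(-32)) + 8)**2 = ((29 + 32) + 8)**2 = (61 + 8)**2 = 69**2 = 4761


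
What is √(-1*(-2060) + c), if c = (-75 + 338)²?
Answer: √71229 ≈ 266.89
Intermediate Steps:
c = 69169 (c = 263² = 69169)
√(-1*(-2060) + c) = √(-1*(-2060) + 69169) = √(2060 + 69169) = √71229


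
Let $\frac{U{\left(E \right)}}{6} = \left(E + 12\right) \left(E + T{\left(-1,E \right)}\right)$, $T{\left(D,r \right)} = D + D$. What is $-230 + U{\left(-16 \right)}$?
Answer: $202$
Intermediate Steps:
$T{\left(D,r \right)} = 2 D$
$U{\left(E \right)} = 6 \left(-2 + E\right) \left(12 + E\right)$ ($U{\left(E \right)} = 6 \left(E + 12\right) \left(E + 2 \left(-1\right)\right) = 6 \left(12 + E\right) \left(E - 2\right) = 6 \left(12 + E\right) \left(-2 + E\right) = 6 \left(-2 + E\right) \left(12 + E\right)$)
$-230 + U{\left(-16 \right)} = -230 + \left(-144 + 6 \left(-16\right)^{2} + 60 \left(-16\right)\right) = -230 - -432 = -230 + 432 = 202$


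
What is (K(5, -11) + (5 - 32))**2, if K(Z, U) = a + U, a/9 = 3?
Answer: 121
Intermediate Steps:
a = 27 (a = 9*3 = 27)
K(Z, U) = 27 + U
(K(5, -11) + (5 - 32))**2 = ((27 - 11) + (5 - 32))**2 = (16 - 27)**2 = (-11)**2 = 121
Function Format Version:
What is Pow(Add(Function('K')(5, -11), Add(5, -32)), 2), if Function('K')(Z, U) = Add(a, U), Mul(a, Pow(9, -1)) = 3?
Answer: 121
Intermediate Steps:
a = 27 (a = Mul(9, 3) = 27)
Function('K')(Z, U) = Add(27, U)
Pow(Add(Function('K')(5, -11), Add(5, -32)), 2) = Pow(Add(Add(27, -11), Add(5, -32)), 2) = Pow(Add(16, -27), 2) = Pow(-11, 2) = 121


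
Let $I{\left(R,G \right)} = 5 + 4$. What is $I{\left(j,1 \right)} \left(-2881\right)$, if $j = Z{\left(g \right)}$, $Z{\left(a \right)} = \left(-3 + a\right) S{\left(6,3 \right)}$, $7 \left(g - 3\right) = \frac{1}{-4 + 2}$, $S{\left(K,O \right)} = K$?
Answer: $-25929$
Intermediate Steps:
$g = \frac{41}{14}$ ($g = 3 + \frac{1}{7 \left(-4 + 2\right)} = 3 + \frac{1}{7 \left(-2\right)} = 3 + \frac{1}{7} \left(- \frac{1}{2}\right) = 3 - \frac{1}{14} = \frac{41}{14} \approx 2.9286$)
$Z{\left(a \right)} = -18 + 6 a$ ($Z{\left(a \right)} = \left(-3 + a\right) 6 = -18 + 6 a$)
$j = - \frac{3}{7}$ ($j = -18 + 6 \cdot \frac{41}{14} = -18 + \frac{123}{7} = - \frac{3}{7} \approx -0.42857$)
$I{\left(R,G \right)} = 9$
$I{\left(j,1 \right)} \left(-2881\right) = 9 \left(-2881\right) = -25929$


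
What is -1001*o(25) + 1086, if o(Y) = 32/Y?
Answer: -4882/25 ≈ -195.28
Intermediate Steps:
-1001*o(25) + 1086 = -32032/25 + 1086 = -4882/25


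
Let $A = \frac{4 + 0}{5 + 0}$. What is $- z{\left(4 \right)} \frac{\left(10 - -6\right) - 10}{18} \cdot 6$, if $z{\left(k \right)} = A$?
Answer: $- \frac{8}{5} \approx -1.6$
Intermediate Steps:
$A = \frac{4}{5} \approx 0.8$
$z{\left(k \right)} = \frac{4}{5}$
$- z{\left(4 \right)} \frac{\left(10 - -6\right) - 10}{18} \cdot 6 = - \frac{4 \frac{\left(10 - -6\right) - 10}{18}}{5} \cdot 6 = - \frac{4 \left(\left(10 + 6\right) - 10\right) \frac{1}{18}}{5} \cdot 6 = - \frac{4 \left(16 - 10\right) \frac{1}{18}}{5} \cdot 6 = - \frac{4 \cdot 6 \cdot \frac{1}{18}}{5} \cdot 6 = - \frac{4}{5} \cdot \frac{1}{3} \cdot 6 = - \frac{4 \cdot 6}{15} = \left(-1\right) \frac{8}{5} = - \frac{8}{5}$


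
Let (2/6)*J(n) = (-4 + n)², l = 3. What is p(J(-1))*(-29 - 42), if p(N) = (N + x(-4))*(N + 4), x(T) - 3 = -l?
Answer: -420675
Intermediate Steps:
x(T) = 0 (x(T) = 3 - 1*3 = 3 - 3 = 0)
J(n) = 3*(-4 + n)²
p(N) = N*(4 + N) (p(N) = (N + 0)*(N + 4) = N*(4 + N))
p(J(-1))*(-29 - 42) = ((3*(-4 - 1)²)*(4 + 3*(-4 - 1)²))*(-29 - 42) = ((3*(-5)²)*(4 + 3*(-5)²))*(-71) = ((3*25)*(4 + 3*25))*(-71) = (75*(4 + 75))*(-71) = (75*79)*(-71) = 5925*(-71) = -420675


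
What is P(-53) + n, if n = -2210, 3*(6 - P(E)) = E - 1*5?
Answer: -6554/3 ≈ -2184.7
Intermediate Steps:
P(E) = 23/3 - E/3 (P(E) = 6 - (E - 1*5)/3 = 6 - (E - 5)/3 = 6 - (-5 + E)/3 = 6 + (5/3 - E/3) = 23/3 - E/3)
P(-53) + n = (23/3 - ⅓*(-53)) - 2210 = (23/3 + 53/3) - 2210 = 76/3 - 2210 = -6554/3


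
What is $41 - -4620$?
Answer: $4661$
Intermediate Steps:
$41 - -4620 = 41 + 4620 = 4661$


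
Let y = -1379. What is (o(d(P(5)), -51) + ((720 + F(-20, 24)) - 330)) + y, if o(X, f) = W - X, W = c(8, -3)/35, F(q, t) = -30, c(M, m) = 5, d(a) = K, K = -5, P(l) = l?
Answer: -7097/7 ≈ -1013.9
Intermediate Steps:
d(a) = -5
W = ⅐ (W = 5/35 = 5*(1/35) = ⅐ ≈ 0.14286)
o(X, f) = ⅐ - X
(o(d(P(5)), -51) + ((720 + F(-20, 24)) - 330)) + y = ((⅐ - 1*(-5)) + ((720 - 30) - 330)) - 1379 = ((⅐ + 5) + (690 - 330)) - 1379 = (36/7 + 360) - 1379 = 2556/7 - 1379 = -7097/7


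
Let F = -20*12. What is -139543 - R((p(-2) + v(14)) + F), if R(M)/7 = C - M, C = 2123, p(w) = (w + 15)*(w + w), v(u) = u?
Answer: -156350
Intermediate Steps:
p(w) = 2*w*(15 + w) (p(w) = (15 + w)*(2*w) = 2*w*(15 + w))
F = -240
R(M) = 14861 - 7*M (R(M) = 7*(2123 - M) = 14861 - 7*M)
-139543 - R((p(-2) + v(14)) + F) = -139543 - (14861 - 7*((2*(-2)*(15 - 2) + 14) - 240)) = -139543 - (14861 - 7*((2*(-2)*13 + 14) - 240)) = -139543 - (14861 - 7*((-52 + 14) - 240)) = -139543 - (14861 - 7*(-38 - 240)) = -139543 - (14861 - 7*(-278)) = -139543 - (14861 + 1946) = -139543 - 1*16807 = -139543 - 16807 = -156350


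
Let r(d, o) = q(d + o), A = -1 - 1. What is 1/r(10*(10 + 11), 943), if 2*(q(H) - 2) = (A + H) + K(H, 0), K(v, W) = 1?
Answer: 1/578 ≈ 0.0017301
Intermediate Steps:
A = -2
q(H) = 3/2 + H/2 (q(H) = 2 + ((-2 + H) + 1)/2 = 2 + (-1 + H)/2 = 2 + (-½ + H/2) = 3/2 + H/2)
r(d, o) = 3/2 + d/2 + o/2 (r(d, o) = 3/2 + (d + o)/2 = 3/2 + (d/2 + o/2) = 3/2 + d/2 + o/2)
1/r(10*(10 + 11), 943) = 1/(3/2 + (10*(10 + 11))/2 + (½)*943) = 1/(3/2 + (10*21)/2 + 943/2) = 1/(3/2 + (½)*210 + 943/2) = 1/(3/2 + 105 + 943/2) = 1/578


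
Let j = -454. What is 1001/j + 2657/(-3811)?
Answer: -5021089/1730194 ≈ -2.9020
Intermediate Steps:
1001/j + 2657/(-3811) = 1001/(-454) + 2657/(-3811) = 1001*(-1/454) + 2657*(-1/3811) = -1001/454 - 2657/3811 = -5021089/1730194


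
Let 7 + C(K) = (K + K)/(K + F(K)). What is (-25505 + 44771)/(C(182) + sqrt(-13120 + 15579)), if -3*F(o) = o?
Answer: 77064/2443 + 19266*sqrt(2459)/2443 ≈ 422.61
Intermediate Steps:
F(o) = -o/3
C(K) = -4 (C(K) = -7 + (K + K)/(K - K/3) = -7 + (2*K)/((2*K/3)) = -7 + (2*K)*(3/(2*K)) = -7 + 3 = -4)
(-25505 + 44771)/(C(182) + sqrt(-13120 + 15579)) = (-25505 + 44771)/(-4 + sqrt(-13120 + 15579)) = 19266/(-4 + sqrt(2459))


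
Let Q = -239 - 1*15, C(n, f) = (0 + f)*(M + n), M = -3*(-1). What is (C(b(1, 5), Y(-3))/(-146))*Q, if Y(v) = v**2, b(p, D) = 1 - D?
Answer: -1143/73 ≈ -15.658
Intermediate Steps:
M = 3
C(n, f) = f*(3 + n) (C(n, f) = (0 + f)*(3 + n) = f*(3 + n))
Q = -254 (Q = -239 - 15 = -254)
(C(b(1, 5), Y(-3))/(-146))*Q = (((-3)**2*(3 + (1 - 1*5)))/(-146))*(-254) = ((9*(3 + (1 - 5)))*(-1/146))*(-254) = ((9*(3 - 4))*(-1/146))*(-254) = ((9*(-1))*(-1/146))*(-254) = -9*(-1/146)*(-254) = (9/146)*(-254) = -1143/73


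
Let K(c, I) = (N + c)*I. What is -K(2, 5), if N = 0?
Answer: -10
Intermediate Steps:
K(c, I) = I*c (K(c, I) = (0 + c)*I = c*I = I*c)
-K(2, 5) = -5*2 = -1*10 = -10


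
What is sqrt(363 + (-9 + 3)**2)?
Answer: sqrt(399) ≈ 19.975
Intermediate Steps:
sqrt(363 + (-9 + 3)**2) = sqrt(363 + (-6)**2) = sqrt(363 + 36) = sqrt(399)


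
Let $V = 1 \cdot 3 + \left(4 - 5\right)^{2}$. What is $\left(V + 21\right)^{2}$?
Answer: $625$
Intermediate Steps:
$V = 4$ ($V = 3 + \left(-1\right)^{2} = 3 + 1 = 4$)
$\left(V + 21\right)^{2} = \left(4 + 21\right)^{2} = 25^{2} = 625$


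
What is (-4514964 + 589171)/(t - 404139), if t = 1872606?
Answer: -3925793/1468467 ≈ -2.6734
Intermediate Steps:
(-4514964 + 589171)/(t - 404139) = (-4514964 + 589171)/(1872606 - 404139) = -3925793/1468467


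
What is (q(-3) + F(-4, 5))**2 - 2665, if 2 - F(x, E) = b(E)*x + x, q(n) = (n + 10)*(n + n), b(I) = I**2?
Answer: 1431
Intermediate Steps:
q(n) = 2*n*(10 + n) (q(n) = (10 + n)*(2*n) = 2*n*(10 + n))
F(x, E) = 2 - x - x*E**2 (F(x, E) = 2 - (E**2*x + x) = 2 - (x*E**2 + x) = 2 - (x + x*E**2) = 2 + (-x - x*E**2) = 2 - x - x*E**2)
(q(-3) + F(-4, 5))**2 - 2665 = (2*(-3)*(10 - 3) + (2 - 1*(-4) - 1*(-4)*5**2))**2 - 2665 = (2*(-3)*7 + (2 + 4 - 1*(-4)*25))**2 - 2665 = (-42 + (2 + 4 + 100))**2 - 2665 = (-42 + 106)**2 - 2665 = 64**2 - 2665 = 4096 - 2665 = 1431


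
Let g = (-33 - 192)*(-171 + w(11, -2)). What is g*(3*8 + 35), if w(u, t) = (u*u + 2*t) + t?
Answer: 743400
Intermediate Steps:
w(u, t) = u**2 + 3*t (w(u, t) = (u**2 + 2*t) + t = u**2 + 3*t)
g = 12600 (g = (-33 - 192)*(-171 + (11**2 + 3*(-2))) = -225*(-171 + (121 - 6)) = -225*(-171 + 115) = -225*(-56) = 12600)
g*(3*8 + 35) = 12600*(3*8 + 35) = 12600*(24 + 35) = 12600*59 = 743400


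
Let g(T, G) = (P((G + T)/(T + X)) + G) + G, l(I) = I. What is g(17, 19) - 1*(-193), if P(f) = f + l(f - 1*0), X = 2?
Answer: 4461/19 ≈ 234.79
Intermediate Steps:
P(f) = 2*f (P(f) = f + (f - 1*0) = f + (f + 0) = f + f = 2*f)
g(T, G) = 2*G + 2*(G + T)/(2 + T) (g(T, G) = (2*((G + T)/(T + 2)) + G) + G = (2*((G + T)/(2 + T)) + G) + G = (2*(G + T)/(2 + T) + G) + G = (G + 2*(G + T)/(2 + T)) + G = 2*G + 2*(G + T)/(2 + T))
g(17, 19) - 1*(-193) = 2*(17 + 3*19 + 19*17)/(2 + 17) - 1*(-193) = 2*(17 + 57 + 323)/19 + 193 = 2*(1/19)*397 + 193 = 794/19 + 193 = 4461/19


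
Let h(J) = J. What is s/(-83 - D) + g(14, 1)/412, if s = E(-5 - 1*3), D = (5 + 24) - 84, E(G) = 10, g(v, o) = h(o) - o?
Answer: -5/14 ≈ -0.35714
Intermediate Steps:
g(v, o) = 0 (g(v, o) = o - o = 0)
D = -55 (D = 29 - 84 = -55)
s = 10
s/(-83 - D) + g(14, 1)/412 = 10/(-83 - 1*(-55)) + 0/412 = 10/(-83 + 55) + 0*(1/412) = 10/(-28) + 0 = 10*(-1/28) + 0 = -5/14 + 0 = -5/14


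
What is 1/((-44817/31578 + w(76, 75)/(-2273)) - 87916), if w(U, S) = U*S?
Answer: -23925598/2103536828315 ≈ -1.1374e-5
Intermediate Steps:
w(U, S) = S*U
1/((-44817/31578 + w(76, 75)/(-2273)) - 87916) = 1/((-44817/31578 + (75*76)/(-2273)) - 87916) = 1/((-44817*1/31578 + 5700*(-1/2273)) - 87916) = 1/((-14939/10526 - 5700/2273) - 87916) = 1/(-93954547/23925598 - 87916) = 1/(-2103536828315/23925598) = -23925598/2103536828315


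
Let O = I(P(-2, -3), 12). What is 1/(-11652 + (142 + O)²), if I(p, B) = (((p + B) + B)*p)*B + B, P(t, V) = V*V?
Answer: 1/13811872 ≈ 7.2401e-8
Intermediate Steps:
P(t, V) = V²
I(p, B) = B + B*p*(p + 2*B) (I(p, B) = (((B + p) + B)*p)*B + B = ((p + 2*B)*p)*B + B = (p*(p + 2*B))*B + B = B*p*(p + 2*B) + B = B + B*p*(p + 2*B))
O = 3576 (O = 12*(1 + ((-3)²)² + 2*12*(-3)²) = 12*(1 + 9² + 2*12*9) = 12*(1 + 81 + 216) = 12*298 = 3576)
1/(-11652 + (142 + O)²) = 1/(-11652 + (142 + 3576)²) = 1/(-11652 + 3718²) = 1/(-11652 + 13823524) = 1/13811872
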